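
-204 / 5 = -40.80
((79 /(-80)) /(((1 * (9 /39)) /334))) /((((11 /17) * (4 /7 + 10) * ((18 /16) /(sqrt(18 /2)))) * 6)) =-20409571 /219780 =-92.86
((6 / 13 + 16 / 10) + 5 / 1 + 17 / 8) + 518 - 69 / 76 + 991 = 14990713 / 9880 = 1517.28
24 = 24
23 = 23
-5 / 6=-0.83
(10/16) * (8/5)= 1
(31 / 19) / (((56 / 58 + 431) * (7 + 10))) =899 / 4046221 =0.00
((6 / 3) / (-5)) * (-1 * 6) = 12 / 5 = 2.40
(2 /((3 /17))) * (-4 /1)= -136 /3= -45.33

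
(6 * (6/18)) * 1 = 2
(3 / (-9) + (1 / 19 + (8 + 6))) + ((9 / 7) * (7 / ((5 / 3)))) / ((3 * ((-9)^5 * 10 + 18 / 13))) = 3334947739 / 243084480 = 13.72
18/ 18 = 1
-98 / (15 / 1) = -98 / 15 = -6.53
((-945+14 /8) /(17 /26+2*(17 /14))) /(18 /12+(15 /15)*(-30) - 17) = 343 /51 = 6.73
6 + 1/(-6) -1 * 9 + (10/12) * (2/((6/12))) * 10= 181/6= 30.17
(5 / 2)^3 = 15.62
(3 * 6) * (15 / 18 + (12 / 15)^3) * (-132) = -399564 / 125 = -3196.51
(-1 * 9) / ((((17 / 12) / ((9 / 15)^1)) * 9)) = -36 / 85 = -0.42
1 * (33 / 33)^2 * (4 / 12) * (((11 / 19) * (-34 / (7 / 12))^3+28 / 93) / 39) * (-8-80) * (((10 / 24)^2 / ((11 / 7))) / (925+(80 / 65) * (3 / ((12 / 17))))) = 868490346250 / 84810905739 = 10.24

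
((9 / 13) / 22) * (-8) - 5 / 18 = -1363 / 2574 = -0.53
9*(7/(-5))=-63/5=-12.60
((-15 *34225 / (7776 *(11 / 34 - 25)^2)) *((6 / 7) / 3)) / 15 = -0.00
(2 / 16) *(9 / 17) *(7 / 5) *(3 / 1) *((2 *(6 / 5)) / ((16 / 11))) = 6237 / 13600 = 0.46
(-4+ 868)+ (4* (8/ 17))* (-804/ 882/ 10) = 10793536/ 12495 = 863.83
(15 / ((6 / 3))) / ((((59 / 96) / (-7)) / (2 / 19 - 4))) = 372960 / 1121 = 332.70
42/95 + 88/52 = 2.13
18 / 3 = 6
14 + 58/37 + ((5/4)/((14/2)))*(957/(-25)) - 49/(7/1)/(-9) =443339/46620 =9.51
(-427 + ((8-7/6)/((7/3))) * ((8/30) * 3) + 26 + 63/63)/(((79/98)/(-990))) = 38580696/79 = 488363.24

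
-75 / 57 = -25 / 19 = -1.32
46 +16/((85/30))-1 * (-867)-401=8800/17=517.65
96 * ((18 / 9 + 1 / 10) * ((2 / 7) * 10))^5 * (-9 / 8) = -839808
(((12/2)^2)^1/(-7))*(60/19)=-2160/133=-16.24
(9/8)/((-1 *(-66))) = 3/176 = 0.02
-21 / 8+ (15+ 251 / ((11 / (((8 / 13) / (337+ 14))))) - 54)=-41.58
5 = 5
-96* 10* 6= -5760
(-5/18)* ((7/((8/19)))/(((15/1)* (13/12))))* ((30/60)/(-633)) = 133/592488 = 0.00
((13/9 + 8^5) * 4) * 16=18875200/9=2097244.44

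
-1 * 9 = -9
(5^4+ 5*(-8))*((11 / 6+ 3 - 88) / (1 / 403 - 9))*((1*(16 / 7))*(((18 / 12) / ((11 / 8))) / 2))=941133960 / 139601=6741.60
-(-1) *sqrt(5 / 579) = sqrt(2895) / 579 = 0.09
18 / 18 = 1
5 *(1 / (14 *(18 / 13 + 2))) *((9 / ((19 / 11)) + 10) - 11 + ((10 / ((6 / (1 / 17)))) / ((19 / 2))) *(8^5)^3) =259884566568250 / 6783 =38314103872.66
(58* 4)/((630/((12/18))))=232/945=0.25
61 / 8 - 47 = -315 / 8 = -39.38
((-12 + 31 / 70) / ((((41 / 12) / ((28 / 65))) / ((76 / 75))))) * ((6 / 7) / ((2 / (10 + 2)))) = -17707392 / 2331875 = -7.59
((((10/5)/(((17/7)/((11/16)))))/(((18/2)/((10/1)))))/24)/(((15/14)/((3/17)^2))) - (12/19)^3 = -0.25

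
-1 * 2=-2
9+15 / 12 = 41 / 4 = 10.25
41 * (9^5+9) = 2421378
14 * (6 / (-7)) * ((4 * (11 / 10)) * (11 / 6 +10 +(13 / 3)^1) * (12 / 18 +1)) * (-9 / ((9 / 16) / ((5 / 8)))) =14226.67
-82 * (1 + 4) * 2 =-820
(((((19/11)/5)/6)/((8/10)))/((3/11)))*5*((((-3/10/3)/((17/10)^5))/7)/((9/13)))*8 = -12350000/805058919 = -0.02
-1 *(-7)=7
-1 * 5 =-5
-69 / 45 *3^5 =-1863 / 5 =-372.60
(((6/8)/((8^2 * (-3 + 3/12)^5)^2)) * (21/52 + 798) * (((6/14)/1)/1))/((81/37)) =390128/337186519813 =0.00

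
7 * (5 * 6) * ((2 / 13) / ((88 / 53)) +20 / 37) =1407105 / 10582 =132.97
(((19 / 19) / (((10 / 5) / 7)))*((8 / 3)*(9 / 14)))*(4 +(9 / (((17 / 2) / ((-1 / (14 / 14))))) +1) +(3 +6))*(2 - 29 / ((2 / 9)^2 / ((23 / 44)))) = -805125 / 34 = -23680.15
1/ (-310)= -1/ 310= -0.00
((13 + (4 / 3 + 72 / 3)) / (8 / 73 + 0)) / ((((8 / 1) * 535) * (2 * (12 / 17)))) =28543 / 493056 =0.06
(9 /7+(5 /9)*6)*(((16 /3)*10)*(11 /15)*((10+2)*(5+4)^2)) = 175597.71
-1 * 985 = -985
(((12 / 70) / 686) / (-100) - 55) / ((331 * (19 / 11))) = -0.10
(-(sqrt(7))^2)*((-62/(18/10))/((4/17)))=18445/18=1024.72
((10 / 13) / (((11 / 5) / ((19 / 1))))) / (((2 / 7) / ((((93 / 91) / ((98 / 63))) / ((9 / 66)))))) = 132525 / 1183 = 112.02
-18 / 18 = -1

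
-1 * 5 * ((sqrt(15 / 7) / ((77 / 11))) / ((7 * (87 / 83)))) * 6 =-830 * sqrt(105) / 9947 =-0.86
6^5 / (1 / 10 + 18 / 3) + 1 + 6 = 78187 / 61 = 1281.75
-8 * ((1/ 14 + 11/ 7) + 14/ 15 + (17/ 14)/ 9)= -976/ 45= -21.69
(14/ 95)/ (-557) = -14/ 52915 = -0.00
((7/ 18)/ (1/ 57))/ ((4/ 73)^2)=7382.89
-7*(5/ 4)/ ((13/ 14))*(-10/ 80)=245/ 208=1.18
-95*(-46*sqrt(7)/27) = 4370*sqrt(7)/27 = 428.22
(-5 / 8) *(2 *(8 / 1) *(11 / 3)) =-110 / 3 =-36.67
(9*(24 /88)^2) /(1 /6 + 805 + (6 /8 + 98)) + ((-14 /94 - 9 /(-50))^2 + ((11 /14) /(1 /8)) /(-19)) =-317277055071341 /964011857847500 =-0.33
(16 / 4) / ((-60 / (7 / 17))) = -7 / 255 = -0.03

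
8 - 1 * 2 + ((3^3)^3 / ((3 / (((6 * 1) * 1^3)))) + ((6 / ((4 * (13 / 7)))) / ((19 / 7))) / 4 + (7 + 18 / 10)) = 39380.87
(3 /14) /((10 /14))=3 /10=0.30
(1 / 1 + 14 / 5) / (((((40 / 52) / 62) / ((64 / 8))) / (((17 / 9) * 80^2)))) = 266586112 / 9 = 29620679.11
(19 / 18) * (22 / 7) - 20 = -1051 / 63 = -16.68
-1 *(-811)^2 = -657721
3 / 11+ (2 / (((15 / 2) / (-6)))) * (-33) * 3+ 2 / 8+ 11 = 169.92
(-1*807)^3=-525557943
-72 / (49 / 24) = -1728 / 49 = -35.27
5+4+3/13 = 120/13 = 9.23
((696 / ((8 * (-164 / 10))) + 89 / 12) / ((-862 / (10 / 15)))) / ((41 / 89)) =-92471 / 26082396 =-0.00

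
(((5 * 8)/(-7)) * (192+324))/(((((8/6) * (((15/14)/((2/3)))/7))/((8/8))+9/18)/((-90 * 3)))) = 78019200/79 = 987584.81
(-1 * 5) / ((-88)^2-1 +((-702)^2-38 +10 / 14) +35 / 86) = -3010 / 301307093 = -0.00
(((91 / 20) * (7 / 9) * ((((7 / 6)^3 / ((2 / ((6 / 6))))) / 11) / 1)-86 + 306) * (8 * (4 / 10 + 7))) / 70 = 6970714567 / 37422000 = 186.27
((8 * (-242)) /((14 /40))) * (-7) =38720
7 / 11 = 0.64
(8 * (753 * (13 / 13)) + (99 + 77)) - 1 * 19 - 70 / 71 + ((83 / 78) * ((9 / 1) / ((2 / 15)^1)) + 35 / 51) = 1177300867 / 188292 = 6252.53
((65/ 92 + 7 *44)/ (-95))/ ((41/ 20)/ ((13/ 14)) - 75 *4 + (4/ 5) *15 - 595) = 0.00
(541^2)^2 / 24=85662167761 / 24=3569256990.04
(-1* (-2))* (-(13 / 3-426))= 2530 / 3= 843.33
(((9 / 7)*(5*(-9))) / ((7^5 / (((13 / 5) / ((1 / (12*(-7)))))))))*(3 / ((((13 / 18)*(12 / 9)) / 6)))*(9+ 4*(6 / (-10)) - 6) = 708588 / 84035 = 8.43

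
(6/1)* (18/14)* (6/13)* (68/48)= 459/91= 5.04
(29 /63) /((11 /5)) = 145 /693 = 0.21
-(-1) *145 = 145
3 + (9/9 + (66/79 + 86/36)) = 10273/1422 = 7.22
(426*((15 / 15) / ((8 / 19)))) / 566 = 4047 / 2264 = 1.79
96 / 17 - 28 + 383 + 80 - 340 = 1711 / 17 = 100.65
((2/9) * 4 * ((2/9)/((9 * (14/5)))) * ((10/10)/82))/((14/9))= 10/162729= 0.00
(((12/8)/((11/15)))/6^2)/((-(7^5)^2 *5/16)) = -0.00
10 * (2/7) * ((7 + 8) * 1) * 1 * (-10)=-3000/7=-428.57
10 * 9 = 90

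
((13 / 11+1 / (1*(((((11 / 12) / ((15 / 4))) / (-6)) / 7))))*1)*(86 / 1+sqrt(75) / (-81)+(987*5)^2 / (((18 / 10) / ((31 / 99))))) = -787293364153 / 1089+9385*sqrt(3) / 891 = -722950729.37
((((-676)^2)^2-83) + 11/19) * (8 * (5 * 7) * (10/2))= 5554799915529200/19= 292357890291010.53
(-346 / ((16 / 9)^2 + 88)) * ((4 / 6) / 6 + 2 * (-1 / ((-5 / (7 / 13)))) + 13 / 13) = -302058 / 59995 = -5.03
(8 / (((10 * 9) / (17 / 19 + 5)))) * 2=896 / 855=1.05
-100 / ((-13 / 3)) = 300 / 13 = 23.08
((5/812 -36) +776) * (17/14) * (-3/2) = -30645135/22736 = -1347.87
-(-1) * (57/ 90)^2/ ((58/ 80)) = 722/ 1305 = 0.55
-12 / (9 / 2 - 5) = 24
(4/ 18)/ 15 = 2/ 135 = 0.01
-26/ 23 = -1.13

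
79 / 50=1.58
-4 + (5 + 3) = 4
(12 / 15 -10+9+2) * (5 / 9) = 1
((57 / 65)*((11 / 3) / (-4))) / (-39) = 0.02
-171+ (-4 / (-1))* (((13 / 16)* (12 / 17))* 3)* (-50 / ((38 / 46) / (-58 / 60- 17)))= 2362182 / 323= 7313.26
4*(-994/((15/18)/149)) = -3554544/5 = -710908.80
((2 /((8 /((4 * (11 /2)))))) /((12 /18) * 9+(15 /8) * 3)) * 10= 440 /93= 4.73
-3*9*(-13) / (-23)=-351 / 23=-15.26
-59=-59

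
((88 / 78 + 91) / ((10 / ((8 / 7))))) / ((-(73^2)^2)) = -0.00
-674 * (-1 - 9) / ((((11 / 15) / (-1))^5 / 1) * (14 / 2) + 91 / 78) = -10236375000 / 482839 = -21200.39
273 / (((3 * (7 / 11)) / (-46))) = -6578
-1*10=-10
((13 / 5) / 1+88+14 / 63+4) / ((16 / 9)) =4267 / 80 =53.34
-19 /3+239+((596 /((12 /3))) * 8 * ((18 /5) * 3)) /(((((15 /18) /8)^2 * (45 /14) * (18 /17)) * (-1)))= -653199334 /1875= -348372.98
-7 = -7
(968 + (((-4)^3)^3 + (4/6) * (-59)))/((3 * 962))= -391823/4329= -90.51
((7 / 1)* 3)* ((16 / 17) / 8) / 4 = 21 / 34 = 0.62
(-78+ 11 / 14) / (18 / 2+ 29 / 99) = -4653 / 560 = -8.31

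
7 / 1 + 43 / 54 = 421 / 54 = 7.80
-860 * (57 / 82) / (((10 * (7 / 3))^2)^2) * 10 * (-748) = 37125297 / 2461025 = 15.09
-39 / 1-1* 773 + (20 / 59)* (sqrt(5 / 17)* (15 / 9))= -812 + 100* sqrt(85) / 3009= -811.69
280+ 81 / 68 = 19121 / 68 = 281.19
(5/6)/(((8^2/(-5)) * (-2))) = 25/768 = 0.03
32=32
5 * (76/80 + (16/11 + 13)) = 3389/44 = 77.02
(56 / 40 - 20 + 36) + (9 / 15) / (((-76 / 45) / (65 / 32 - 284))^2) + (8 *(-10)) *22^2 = -649963370437 / 29573120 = -21978.18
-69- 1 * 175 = -244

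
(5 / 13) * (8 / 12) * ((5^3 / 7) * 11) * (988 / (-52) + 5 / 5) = -82500 / 91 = -906.59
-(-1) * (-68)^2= 4624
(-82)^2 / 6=3362 / 3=1120.67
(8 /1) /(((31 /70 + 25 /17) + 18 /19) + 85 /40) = 723520 /450917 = 1.60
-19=-19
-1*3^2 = -9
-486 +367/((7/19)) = 3571/7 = 510.14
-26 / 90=-13 / 45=-0.29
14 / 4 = 7 / 2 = 3.50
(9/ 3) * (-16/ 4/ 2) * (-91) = 546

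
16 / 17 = 0.94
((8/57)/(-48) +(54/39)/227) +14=14132593/1009242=14.00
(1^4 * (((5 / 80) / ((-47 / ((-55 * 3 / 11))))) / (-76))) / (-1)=15 / 57152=0.00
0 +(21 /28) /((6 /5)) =5 /8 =0.62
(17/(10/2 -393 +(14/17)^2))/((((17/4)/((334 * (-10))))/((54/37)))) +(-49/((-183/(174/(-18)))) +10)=1367882213/23684958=57.75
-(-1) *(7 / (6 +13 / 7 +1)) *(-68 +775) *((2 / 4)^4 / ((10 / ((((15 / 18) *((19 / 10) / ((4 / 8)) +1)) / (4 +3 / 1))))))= 2.00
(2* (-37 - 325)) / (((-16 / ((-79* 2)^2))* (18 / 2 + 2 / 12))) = 6777726 / 55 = 123231.38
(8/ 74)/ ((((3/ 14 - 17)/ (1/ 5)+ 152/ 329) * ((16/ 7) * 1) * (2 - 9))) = 329/ 4064154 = 0.00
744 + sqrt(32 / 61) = 4 * sqrt(122) / 61 + 744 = 744.72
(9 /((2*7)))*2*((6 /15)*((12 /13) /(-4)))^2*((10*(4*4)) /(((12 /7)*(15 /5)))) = 288 /845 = 0.34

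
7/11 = 0.64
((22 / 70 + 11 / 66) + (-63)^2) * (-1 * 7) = -833591 / 30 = -27786.37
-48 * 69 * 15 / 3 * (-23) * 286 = 108931680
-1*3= -3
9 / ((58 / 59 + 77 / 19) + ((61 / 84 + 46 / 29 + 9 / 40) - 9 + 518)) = 245768040 / 14106350371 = 0.02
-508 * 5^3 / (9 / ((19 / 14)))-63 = -607219 / 63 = -9638.40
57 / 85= 0.67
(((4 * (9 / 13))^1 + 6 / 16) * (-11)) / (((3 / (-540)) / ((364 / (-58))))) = -1133055 / 29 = -39070.86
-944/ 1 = -944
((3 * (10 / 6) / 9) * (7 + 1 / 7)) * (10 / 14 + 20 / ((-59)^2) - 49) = -98036500 / 511707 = -191.59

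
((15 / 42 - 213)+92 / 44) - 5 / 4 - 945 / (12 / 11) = -83010 / 77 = -1078.05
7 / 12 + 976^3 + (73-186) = 929714063.58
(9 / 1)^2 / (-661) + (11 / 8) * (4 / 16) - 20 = -418361 / 21152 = -19.78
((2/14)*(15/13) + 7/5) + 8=4352/455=9.56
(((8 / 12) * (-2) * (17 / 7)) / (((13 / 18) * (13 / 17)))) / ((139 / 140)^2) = -19420800 / 3265249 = -5.95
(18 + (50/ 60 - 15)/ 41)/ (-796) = -4343/ 195816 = -0.02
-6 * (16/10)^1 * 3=-144/5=-28.80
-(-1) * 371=371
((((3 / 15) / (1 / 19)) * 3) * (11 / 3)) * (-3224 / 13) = -51832 / 5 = -10366.40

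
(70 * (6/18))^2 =4900/9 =544.44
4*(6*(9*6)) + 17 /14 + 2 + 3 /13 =236499 /182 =1299.45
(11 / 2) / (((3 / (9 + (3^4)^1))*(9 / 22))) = 1210 / 3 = 403.33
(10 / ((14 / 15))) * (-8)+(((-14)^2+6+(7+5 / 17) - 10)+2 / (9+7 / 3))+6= 14251 / 119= 119.76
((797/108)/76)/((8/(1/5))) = 797/328320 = 0.00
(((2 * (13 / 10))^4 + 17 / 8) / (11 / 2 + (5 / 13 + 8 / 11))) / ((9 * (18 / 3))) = 34193159 / 255285000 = 0.13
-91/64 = -1.42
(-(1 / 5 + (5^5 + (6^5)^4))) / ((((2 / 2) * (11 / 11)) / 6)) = -109684753201983036 / 5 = -21936950640396607.20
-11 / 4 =-2.75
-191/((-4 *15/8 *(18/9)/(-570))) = -7258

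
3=3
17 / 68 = 1 / 4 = 0.25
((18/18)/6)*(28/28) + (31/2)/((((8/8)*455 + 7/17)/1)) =9323/46452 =0.20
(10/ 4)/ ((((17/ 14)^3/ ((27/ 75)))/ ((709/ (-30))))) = -1459122/ 122825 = -11.88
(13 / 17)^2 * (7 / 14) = 169 / 578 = 0.29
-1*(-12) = 12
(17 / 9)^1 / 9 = 0.21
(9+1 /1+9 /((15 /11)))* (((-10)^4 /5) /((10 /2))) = 6640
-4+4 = 0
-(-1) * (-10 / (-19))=10 / 19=0.53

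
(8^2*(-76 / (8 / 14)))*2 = -17024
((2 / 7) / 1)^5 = 32 / 16807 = 0.00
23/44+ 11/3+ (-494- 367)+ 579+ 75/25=-36275/132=-274.81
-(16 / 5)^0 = -1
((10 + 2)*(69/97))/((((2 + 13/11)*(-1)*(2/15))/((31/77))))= -38502/4753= -8.10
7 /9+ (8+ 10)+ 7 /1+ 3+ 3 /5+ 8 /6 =1382 /45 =30.71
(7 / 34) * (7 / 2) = 49 / 68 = 0.72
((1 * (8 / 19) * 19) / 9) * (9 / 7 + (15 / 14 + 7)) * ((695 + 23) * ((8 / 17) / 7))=3009856 / 7497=401.47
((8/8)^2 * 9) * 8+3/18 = 433/6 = 72.17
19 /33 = 0.58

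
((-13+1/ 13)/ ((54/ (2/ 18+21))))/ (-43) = 5320/ 45279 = 0.12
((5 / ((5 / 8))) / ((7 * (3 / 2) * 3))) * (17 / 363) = 272 / 22869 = 0.01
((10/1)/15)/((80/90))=3/4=0.75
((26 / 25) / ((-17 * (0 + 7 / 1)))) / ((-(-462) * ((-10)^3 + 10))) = 0.00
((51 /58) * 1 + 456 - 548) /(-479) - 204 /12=-467009 /27782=-16.81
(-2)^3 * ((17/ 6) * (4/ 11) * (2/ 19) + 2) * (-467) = 4938992/ 627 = 7877.18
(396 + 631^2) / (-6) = -398557 / 6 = -66426.17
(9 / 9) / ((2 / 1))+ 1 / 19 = 21 / 38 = 0.55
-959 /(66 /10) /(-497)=685 /2343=0.29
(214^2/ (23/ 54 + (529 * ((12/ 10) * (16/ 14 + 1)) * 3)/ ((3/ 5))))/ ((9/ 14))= 26928048/ 2571101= 10.47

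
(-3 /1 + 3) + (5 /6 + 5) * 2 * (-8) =-280 /3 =-93.33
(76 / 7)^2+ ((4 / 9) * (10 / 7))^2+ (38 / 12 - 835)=-5664181 / 7938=-713.55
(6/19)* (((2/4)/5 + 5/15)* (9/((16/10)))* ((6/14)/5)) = 351/5320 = 0.07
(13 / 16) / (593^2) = 13 / 5626384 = 0.00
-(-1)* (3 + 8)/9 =11/9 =1.22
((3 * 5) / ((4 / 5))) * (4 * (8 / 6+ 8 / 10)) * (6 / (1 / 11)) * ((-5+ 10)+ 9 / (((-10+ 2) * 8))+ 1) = 61875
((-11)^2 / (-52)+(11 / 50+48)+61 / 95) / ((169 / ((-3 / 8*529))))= -1824127953 / 33394400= -54.62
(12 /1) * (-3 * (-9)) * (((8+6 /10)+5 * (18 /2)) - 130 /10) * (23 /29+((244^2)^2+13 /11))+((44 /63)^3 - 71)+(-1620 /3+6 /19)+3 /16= 194934303575046533993681 /4180785840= 46626235123071.15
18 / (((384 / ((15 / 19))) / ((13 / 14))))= 0.03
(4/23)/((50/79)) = 158/575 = 0.27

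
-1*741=-741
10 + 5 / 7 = 75 / 7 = 10.71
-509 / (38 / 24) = -6108 / 19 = -321.47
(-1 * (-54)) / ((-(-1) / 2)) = 108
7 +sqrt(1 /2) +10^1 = 17.71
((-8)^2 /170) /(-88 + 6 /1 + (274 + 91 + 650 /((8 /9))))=128 /344845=0.00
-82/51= -1.61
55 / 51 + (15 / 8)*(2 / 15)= 271 / 204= 1.33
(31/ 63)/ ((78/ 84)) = 62/ 117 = 0.53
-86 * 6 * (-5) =2580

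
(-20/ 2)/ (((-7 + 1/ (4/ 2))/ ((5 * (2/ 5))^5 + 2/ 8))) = 645/ 13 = 49.62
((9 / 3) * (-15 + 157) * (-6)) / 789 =-852 / 263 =-3.24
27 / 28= 0.96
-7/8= -0.88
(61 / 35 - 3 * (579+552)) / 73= -46.46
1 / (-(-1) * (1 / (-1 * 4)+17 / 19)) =76 / 49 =1.55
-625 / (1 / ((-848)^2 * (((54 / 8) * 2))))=-6067440000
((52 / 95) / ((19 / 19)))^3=140608 / 857375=0.16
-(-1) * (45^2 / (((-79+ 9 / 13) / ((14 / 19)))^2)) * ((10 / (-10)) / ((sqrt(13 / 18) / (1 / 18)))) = -0.01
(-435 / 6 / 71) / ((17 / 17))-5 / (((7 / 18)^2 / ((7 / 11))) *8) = -19960 / 5467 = -3.65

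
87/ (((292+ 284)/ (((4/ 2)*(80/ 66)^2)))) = 1450/ 3267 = 0.44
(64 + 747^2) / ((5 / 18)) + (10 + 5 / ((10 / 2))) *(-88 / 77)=70316758 / 35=2009050.23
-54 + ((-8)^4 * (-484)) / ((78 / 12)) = -3965630 / 13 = -305048.46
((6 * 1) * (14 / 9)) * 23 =644 / 3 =214.67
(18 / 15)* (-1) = -6 / 5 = -1.20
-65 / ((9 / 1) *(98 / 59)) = -3835 / 882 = -4.35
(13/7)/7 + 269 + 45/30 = 26535/98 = 270.77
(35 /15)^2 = 49 /9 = 5.44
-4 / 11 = -0.36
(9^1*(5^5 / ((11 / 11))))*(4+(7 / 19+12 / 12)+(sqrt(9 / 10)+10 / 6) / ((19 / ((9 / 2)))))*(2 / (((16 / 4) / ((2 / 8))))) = 151875*sqrt(10) / 608+6159375 / 304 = 21051.02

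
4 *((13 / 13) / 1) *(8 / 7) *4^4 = 8192 / 7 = 1170.29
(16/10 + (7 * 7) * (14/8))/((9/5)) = 48.53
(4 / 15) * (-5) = -4 / 3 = -1.33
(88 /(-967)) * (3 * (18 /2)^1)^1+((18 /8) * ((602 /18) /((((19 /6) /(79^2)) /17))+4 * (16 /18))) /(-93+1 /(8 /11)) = -370610292412 /13467409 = -27519.05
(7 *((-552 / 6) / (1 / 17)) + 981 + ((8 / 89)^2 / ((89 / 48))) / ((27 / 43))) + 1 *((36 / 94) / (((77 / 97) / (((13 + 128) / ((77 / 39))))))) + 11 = -373226949293354 / 37617850809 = -9921.54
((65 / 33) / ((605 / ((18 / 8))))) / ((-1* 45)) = -13 / 79860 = -0.00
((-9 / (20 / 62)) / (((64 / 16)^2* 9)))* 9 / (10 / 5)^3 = -279 / 1280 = -0.22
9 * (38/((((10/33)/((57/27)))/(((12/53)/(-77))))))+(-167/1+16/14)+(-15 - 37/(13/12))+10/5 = -5305708/24115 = -220.02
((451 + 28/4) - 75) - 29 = 354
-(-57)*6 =342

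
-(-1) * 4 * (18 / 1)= 72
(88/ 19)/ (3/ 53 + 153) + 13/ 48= 15469/ 51376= 0.30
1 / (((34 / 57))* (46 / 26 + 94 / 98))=36309 / 59092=0.61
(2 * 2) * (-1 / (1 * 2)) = -2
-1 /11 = -0.09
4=4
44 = 44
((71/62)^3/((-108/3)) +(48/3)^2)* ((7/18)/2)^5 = 36909397852159/518788180574208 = 0.07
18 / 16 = 9 / 8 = 1.12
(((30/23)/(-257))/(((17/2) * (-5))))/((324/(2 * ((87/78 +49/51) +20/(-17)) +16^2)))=170921/1798817787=0.00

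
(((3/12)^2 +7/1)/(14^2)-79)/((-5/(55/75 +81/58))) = 15822767/470400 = 33.64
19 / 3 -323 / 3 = -304 / 3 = -101.33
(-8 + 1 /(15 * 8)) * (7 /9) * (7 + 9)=-13426 /135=-99.45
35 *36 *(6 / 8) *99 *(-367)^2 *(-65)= -819053910675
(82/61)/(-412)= -41/12566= -0.00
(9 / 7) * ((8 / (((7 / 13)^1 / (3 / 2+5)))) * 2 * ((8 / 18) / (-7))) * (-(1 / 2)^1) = 2704 / 343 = 7.88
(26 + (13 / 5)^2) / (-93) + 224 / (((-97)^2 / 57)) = 7326543 / 7291975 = 1.00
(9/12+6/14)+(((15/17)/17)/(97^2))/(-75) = 1.18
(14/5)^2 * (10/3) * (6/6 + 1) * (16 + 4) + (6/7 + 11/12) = 29319/28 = 1047.11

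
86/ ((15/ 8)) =688/ 15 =45.87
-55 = -55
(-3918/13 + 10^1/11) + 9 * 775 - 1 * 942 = 819751/143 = 5732.52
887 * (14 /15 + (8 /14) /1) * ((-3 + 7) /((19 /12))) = 3371.93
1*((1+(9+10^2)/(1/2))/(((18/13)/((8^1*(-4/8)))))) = -1898/3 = -632.67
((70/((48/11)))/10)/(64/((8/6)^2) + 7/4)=77/1812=0.04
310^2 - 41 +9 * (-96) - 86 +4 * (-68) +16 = 94853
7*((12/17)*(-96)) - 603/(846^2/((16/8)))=-474.35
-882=-882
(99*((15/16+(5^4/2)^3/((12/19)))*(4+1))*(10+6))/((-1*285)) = -1342773463.55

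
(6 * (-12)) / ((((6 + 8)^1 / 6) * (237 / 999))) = -71928 / 553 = -130.07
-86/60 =-43/30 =-1.43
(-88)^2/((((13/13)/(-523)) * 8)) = -506264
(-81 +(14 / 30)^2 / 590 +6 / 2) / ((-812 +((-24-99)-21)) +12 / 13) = 134607863 / 1648224000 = 0.08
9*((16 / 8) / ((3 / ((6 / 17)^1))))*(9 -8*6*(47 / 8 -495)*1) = 845532 / 17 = 49737.18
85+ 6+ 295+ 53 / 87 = 386.61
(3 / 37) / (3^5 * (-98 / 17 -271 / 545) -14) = -27795 / 526430117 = -0.00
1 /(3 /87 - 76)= -29 /2203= -0.01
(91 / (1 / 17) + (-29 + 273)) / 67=1791 / 67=26.73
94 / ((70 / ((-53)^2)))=132023 / 35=3772.09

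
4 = 4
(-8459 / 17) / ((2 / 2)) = -8459 / 17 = -497.59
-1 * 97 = -97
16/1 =16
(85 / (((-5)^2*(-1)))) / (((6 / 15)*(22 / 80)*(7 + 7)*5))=-34 / 77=-0.44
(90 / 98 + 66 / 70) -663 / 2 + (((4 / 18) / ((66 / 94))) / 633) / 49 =-329.64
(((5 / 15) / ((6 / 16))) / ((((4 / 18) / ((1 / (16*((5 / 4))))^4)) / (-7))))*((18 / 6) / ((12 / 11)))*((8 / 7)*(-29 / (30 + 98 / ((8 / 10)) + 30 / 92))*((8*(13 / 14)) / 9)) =95381 / 1107225000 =0.00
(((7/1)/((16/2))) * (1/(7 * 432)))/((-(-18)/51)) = 17/20736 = 0.00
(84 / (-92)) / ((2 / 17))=-357 / 46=-7.76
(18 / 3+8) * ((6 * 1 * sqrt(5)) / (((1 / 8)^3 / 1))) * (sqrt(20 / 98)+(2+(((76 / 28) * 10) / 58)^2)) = 256843.77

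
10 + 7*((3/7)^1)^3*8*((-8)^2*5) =69610/49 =1420.61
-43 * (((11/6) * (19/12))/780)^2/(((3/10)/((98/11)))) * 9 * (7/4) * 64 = -58568279/3285360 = -17.83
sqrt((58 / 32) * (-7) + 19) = sqrt(101) / 4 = 2.51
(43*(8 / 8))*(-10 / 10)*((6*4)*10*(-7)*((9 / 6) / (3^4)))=12040 / 9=1337.78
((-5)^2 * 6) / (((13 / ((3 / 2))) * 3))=75 / 13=5.77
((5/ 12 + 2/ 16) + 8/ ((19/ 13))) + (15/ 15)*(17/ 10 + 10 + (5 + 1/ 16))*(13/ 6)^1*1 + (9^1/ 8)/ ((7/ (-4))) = 2661569/ 63840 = 41.69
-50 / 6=-25 / 3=-8.33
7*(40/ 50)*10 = 56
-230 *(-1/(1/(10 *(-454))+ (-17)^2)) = 0.80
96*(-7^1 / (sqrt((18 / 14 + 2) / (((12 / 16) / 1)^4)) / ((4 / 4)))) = -378*sqrt(161) / 23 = -208.53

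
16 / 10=8 / 5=1.60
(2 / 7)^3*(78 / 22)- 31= -116651 / 3773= -30.92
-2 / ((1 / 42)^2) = -3528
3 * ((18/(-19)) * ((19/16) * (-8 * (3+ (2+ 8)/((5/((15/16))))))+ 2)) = 19143/152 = 125.94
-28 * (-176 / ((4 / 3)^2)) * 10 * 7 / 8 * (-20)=-485100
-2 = -2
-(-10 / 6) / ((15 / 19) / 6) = 38 / 3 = 12.67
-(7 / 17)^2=-49 / 289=-0.17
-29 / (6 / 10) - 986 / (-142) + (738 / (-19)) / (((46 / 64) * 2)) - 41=-10184017 / 93081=-109.41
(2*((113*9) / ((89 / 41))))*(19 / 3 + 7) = 1111920 / 89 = 12493.48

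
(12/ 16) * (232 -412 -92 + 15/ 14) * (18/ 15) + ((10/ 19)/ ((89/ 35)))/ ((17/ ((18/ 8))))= -981226089/ 4024580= -243.81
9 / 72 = 1 / 8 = 0.12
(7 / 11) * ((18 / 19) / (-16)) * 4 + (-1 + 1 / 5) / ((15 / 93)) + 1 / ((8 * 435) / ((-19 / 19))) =-18586681 / 3636600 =-5.11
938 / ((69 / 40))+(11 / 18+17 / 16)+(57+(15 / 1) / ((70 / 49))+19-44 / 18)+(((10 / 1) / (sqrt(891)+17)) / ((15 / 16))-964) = -111256687 / 332304+48 * sqrt(11) / 301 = -334.28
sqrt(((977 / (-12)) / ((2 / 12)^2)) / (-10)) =sqrt(29310) / 10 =17.12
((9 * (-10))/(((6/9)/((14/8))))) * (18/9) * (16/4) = -1890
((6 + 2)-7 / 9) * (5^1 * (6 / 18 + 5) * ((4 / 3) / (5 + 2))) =20800 / 567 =36.68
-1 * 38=-38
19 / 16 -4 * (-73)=4691 / 16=293.19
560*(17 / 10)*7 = 6664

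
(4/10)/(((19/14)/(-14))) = -392/95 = -4.13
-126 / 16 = -63 / 8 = -7.88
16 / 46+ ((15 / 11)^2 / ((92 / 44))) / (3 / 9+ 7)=2611 / 5566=0.47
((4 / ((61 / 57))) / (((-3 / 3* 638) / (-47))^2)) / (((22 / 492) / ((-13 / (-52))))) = 15487299 / 136563262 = 0.11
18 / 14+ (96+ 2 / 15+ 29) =13274 / 105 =126.42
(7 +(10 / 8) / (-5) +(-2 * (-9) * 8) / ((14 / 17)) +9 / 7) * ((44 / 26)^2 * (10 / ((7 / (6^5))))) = 5818534.50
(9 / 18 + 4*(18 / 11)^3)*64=1535584 / 1331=1153.71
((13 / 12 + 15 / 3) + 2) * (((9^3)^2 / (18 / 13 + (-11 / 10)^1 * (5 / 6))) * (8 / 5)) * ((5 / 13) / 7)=412398216 / 511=807041.52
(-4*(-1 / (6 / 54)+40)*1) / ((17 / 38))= -4712 / 17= -277.18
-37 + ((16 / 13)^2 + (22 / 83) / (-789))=-392729257 / 11067303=-35.49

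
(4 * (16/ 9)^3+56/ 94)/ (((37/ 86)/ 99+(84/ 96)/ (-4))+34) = 11964402560/ 17521371063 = 0.68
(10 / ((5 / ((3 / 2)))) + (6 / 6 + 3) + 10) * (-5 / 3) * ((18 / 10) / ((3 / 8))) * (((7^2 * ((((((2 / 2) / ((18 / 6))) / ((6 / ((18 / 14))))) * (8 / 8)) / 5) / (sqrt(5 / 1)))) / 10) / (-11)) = 238 * sqrt(5) / 1375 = 0.39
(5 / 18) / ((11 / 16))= 40 / 99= 0.40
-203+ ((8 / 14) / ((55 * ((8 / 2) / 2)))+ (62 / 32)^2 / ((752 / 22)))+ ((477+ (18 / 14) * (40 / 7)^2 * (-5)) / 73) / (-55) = -26902940924557 / 132558469120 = -202.95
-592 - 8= -600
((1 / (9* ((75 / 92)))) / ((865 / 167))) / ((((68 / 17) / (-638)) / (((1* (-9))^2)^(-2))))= -0.00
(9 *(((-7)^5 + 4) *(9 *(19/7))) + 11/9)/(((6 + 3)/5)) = -1163691380/567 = -2052365.75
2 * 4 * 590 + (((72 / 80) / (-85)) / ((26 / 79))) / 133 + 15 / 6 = 13880843539 / 2939300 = 4722.50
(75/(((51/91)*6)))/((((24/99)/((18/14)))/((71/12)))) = 699.89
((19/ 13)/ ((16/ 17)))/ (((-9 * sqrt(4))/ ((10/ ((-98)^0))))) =-1615/ 1872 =-0.86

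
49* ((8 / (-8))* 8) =-392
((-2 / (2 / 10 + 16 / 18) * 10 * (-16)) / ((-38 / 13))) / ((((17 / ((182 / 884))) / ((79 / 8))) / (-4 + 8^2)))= -27729000 / 38437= -721.41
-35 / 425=-7 / 85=-0.08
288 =288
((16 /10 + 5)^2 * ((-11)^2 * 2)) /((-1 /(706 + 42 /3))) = -37949472 /5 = -7589894.40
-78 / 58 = -39 / 29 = -1.34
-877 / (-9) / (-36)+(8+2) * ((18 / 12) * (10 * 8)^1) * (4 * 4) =6219923 / 324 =19197.29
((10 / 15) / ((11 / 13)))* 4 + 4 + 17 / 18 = 1603 / 198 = 8.10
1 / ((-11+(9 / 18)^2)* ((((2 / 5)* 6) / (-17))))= 0.66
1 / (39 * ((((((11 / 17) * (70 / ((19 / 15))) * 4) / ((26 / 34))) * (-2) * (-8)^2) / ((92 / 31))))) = -437 / 137491200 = -0.00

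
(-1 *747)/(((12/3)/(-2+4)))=-747/2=-373.50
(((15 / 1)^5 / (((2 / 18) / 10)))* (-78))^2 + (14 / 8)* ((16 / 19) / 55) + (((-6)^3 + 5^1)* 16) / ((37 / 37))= 28417561910156246624.03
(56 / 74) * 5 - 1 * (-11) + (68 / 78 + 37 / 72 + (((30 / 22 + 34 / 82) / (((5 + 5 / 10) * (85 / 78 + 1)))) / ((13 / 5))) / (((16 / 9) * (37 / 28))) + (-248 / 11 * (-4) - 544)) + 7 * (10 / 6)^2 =-3903689855083 / 9334974792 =-418.18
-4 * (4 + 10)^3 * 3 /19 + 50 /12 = -197093 /114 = -1728.89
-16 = -16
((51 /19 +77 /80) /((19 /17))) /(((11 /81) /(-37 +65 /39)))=-134844561 /158840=-848.93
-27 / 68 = -0.40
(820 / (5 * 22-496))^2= 168100 / 37249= 4.51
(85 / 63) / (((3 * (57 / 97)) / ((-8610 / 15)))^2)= 37643339020 / 263169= 143038.65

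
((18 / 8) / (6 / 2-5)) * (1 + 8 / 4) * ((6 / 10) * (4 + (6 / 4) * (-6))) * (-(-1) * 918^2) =17065161 / 2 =8532580.50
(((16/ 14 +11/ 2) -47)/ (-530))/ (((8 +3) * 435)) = 113/ 7100940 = 0.00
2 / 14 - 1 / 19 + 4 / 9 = 640 / 1197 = 0.53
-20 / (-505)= 4 / 101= 0.04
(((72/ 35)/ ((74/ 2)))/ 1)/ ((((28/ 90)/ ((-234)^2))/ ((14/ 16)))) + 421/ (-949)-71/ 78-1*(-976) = 9536.88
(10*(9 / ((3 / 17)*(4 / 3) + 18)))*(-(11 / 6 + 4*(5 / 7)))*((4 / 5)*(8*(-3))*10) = 964512 / 217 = 4444.76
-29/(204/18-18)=87/20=4.35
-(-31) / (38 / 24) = 372 / 19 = 19.58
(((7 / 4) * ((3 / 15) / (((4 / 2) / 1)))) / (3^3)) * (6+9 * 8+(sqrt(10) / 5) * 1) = 7 * sqrt(10) / 5400+91 / 180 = 0.51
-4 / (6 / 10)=-20 / 3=-6.67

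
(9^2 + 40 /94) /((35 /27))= 103329 /1645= 62.81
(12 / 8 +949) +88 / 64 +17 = 7751 / 8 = 968.88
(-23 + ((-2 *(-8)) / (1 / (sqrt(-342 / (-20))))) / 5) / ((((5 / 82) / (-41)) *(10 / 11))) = 7224.30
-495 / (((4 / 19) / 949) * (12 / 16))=-2975115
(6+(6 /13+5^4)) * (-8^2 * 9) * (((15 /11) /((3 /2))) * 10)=-472838400 /143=-3306562.24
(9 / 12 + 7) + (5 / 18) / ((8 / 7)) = 1151 / 144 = 7.99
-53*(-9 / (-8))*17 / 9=-112.62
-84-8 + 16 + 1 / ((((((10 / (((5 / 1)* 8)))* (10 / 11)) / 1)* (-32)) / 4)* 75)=-114011 / 1500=-76.01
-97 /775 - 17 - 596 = -475172 /775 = -613.13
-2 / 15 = -0.13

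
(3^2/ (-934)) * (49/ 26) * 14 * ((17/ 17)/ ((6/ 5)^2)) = -8575/ 48568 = -0.18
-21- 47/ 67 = -1454/ 67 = -21.70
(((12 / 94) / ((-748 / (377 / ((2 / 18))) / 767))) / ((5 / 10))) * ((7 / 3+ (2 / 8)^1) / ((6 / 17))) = -26891787 / 4136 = -6501.88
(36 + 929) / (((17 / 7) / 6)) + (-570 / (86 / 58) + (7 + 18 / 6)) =2009.70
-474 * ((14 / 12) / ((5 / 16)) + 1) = -11218 / 5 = -2243.60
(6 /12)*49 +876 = 1801 /2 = 900.50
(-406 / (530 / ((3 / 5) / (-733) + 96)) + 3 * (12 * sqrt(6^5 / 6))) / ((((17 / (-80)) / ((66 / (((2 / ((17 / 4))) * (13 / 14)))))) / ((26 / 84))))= -52240526316 / 194245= -268941.42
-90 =-90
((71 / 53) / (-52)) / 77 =-71 / 212212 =-0.00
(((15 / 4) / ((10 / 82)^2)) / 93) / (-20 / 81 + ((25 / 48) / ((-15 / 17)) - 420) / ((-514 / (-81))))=-279947016 / 6869036575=-0.04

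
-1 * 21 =-21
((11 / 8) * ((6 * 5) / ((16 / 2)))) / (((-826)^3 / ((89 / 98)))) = -14685 / 1767324084736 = -0.00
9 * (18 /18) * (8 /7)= 72 /7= 10.29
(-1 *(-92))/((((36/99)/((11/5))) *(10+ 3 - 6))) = 2783/35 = 79.51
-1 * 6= -6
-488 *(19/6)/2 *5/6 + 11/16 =-92621/144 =-643.20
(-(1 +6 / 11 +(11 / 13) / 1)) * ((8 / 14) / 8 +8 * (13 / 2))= -124659 / 1001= -124.53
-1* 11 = -11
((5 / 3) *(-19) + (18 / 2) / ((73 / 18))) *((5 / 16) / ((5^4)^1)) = -6449 / 438000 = -0.01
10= 10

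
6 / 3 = 2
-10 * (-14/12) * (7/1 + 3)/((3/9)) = 350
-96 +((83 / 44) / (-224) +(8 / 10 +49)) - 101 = -7254431 / 49280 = -147.21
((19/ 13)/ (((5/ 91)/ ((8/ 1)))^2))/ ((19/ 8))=326144/ 25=13045.76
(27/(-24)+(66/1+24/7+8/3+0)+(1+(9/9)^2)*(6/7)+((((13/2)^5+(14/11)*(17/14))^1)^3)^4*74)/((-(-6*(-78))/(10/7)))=-83829811559098778269202513719205527183606823418858220136960734554958829621853979565/62232200576901804465185125778325504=-1347048807241008524030797000000000000000000000000.00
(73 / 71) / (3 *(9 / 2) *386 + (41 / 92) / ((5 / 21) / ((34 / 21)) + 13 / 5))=1568186 / 7948179277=0.00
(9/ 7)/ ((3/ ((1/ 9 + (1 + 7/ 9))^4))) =83521/ 15309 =5.46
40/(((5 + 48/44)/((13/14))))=2860/469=6.10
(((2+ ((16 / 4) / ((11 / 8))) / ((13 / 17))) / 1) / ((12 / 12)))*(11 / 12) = 415 / 78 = 5.32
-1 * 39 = -39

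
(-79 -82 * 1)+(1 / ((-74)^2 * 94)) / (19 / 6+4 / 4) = -1035922297 / 6434300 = -161.00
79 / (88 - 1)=79 / 87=0.91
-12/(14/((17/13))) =-102/91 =-1.12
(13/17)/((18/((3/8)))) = 13/816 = 0.02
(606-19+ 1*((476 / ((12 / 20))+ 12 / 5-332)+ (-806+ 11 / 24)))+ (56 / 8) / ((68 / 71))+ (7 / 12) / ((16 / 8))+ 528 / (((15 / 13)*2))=122806 / 255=481.59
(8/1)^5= 32768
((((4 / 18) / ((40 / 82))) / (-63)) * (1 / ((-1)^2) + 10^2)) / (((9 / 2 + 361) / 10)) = -8282 / 414477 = -0.02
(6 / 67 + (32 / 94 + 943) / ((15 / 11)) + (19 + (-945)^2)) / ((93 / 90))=84431227878 / 97619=864905.68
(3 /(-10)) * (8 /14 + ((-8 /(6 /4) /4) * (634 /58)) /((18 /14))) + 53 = 102731 /1827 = 56.23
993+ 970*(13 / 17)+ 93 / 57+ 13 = 565055 / 323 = 1749.40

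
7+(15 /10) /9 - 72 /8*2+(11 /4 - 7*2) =-265 /12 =-22.08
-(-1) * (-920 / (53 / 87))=-80040 / 53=-1510.19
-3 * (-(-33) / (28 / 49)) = -693 / 4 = -173.25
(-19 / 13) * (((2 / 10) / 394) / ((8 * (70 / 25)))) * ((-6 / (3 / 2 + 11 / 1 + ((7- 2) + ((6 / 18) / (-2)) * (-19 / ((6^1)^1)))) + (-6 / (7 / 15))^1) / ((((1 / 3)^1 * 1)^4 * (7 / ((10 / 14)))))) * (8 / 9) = 25616655 / 7981351378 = 0.00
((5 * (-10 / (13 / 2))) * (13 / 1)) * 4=-400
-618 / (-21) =206 / 7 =29.43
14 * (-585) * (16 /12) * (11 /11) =-10920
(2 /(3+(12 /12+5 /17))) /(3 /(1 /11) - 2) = 34 /2263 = 0.02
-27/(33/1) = -9/11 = -0.82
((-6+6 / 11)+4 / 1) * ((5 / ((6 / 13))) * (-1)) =520 / 33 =15.76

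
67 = 67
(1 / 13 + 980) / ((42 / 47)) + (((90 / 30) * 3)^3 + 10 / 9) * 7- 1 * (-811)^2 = -1067179063 / 1638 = -651513.47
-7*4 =-28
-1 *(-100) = 100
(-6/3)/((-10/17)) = 17/5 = 3.40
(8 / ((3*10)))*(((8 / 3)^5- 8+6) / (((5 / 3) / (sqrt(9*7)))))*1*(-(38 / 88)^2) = -5826901*sqrt(7) / 490050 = -31.46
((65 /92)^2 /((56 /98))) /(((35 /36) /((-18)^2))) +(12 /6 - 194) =209733 /2116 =99.12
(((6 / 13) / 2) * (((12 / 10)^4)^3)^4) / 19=67356773122063671720261633371378024448 / 877520278663723729550838470458984375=76.76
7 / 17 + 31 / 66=989 / 1122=0.88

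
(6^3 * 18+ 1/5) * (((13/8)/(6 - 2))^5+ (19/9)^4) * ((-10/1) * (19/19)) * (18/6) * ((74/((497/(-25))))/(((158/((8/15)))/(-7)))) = -15736077877681656325/77176554651648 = -203897.13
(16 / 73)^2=0.05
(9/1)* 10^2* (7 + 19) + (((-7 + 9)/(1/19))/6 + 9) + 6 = 70264/3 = 23421.33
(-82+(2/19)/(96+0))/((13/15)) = -373915/3952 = -94.61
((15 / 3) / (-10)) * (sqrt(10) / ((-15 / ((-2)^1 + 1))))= -0.11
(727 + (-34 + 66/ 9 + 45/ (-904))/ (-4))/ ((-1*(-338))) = 612227/ 282048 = 2.17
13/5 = 2.60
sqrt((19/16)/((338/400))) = 5 * sqrt(38)/26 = 1.19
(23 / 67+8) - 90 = -5471 / 67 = -81.66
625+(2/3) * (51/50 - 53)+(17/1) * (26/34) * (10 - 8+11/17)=796567/1275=624.76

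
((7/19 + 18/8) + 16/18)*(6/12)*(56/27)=16793/4617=3.64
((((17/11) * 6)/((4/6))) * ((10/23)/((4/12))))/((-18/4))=-4.03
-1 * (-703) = 703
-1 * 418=-418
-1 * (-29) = 29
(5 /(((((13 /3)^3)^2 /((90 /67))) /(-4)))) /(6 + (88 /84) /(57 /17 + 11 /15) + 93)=-1196398350 /29266386182891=-0.00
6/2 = 3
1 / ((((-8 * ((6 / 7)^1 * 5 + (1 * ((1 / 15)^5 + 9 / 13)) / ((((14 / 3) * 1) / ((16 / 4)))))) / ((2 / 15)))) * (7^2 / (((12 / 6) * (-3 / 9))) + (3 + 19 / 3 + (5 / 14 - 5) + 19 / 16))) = 64496250 / 1276778489123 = 0.00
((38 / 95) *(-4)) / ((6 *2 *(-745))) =2 / 11175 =0.00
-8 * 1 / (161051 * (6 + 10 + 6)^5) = -1 / 103749698404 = -0.00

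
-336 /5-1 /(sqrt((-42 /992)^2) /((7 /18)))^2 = -552464 /3645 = -151.57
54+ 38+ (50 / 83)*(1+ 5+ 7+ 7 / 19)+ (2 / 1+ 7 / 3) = 493853 / 4731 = 104.39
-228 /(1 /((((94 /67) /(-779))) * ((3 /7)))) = 3384 /19229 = 0.18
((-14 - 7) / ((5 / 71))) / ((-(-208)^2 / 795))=237069 / 43264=5.48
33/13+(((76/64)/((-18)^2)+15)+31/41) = 18.30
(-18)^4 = 104976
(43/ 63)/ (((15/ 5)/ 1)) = 43/ 189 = 0.23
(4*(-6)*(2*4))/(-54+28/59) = 5664/1579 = 3.59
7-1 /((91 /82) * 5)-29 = -10092 /455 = -22.18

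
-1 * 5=-5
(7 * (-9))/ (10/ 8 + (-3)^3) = 252/ 103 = 2.45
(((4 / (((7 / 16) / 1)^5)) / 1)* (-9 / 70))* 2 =-37748736 / 588245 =-64.17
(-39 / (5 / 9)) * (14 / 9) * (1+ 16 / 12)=-1274 / 5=-254.80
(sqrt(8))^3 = 16 * sqrt(2) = 22.63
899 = 899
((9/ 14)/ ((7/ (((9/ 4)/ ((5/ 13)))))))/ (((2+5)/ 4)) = 0.31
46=46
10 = 10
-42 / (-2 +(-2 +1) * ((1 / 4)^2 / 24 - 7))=-16128 / 1919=-8.40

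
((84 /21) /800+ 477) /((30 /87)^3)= 2326734989 /200000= 11633.67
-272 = -272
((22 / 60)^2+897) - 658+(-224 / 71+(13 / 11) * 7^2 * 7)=450800101 / 702900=641.34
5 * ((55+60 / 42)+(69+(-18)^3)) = -199730 / 7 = -28532.86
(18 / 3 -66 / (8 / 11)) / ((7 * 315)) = -113 / 2940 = -0.04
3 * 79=237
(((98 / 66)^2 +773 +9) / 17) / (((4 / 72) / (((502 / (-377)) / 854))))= -428707498 / 331133803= -1.29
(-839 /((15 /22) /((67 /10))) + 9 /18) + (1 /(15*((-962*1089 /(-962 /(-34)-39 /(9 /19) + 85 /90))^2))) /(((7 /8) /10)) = -65641199554123079389 /7962228973477350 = -8244.07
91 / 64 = 1.42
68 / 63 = 1.08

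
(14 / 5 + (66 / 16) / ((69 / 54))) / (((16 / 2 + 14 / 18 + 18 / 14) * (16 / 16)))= 174699 / 291640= 0.60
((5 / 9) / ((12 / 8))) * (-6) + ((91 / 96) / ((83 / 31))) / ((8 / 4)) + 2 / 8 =-85825 / 47808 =-1.80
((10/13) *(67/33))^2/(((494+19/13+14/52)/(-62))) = -55663600/182469573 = -0.31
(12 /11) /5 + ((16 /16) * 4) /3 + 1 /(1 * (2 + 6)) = 2213 /1320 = 1.68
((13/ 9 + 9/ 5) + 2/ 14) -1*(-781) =247082/ 315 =784.39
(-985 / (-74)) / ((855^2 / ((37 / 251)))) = 197 / 73394910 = 0.00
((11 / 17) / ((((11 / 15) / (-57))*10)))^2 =25.29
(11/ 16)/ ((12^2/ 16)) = 11/ 144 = 0.08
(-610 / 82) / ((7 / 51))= -15555 / 287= -54.20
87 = 87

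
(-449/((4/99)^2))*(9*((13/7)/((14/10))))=-2574379665/784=-3283647.53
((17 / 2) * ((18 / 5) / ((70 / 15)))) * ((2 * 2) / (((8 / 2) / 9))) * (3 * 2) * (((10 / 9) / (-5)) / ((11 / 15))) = -8262 / 77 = -107.30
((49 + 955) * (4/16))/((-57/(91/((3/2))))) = -45682/171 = -267.15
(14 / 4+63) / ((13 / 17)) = 2261 / 26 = 86.96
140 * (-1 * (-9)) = 1260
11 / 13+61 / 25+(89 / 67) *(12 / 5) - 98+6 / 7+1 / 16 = -220970263 / 2438800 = -90.61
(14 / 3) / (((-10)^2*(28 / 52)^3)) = 2197 / 7350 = 0.30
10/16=5/8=0.62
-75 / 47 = -1.60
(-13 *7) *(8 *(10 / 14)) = -520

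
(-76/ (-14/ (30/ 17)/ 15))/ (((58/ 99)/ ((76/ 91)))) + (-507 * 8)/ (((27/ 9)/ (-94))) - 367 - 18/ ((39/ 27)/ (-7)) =39887313799/ 314041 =127013.08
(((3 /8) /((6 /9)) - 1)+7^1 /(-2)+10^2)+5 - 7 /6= 4795 /48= 99.90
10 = 10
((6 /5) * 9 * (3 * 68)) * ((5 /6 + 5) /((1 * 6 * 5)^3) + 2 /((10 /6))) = 661079 /250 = 2644.32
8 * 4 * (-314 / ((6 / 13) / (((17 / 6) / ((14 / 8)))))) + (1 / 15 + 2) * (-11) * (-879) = -4808521 / 315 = -15265.15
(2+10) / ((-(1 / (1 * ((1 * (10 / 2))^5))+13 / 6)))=-225000 / 40631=-5.54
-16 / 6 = -2.67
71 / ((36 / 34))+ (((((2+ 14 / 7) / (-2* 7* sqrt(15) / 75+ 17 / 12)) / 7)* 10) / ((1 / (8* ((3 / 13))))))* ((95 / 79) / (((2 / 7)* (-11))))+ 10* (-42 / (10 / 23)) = -4904711356769 / 5432795082 - 153216000* sqrt(15) / 301821949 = -904.76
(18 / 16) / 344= 9 / 2752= 0.00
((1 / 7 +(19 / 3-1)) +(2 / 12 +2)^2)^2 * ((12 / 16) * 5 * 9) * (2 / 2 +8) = 98534535 / 3136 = 31420.45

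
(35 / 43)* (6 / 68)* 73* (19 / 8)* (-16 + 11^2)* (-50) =-382291875 / 5848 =-65371.39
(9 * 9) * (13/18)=117/2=58.50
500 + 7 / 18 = 9007 / 18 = 500.39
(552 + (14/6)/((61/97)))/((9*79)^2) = 101695/92510343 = 0.00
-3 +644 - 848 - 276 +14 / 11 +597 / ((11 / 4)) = -2911 / 11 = -264.64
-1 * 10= -10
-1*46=-46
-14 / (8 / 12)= -21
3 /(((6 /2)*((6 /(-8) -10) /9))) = -36 /43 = -0.84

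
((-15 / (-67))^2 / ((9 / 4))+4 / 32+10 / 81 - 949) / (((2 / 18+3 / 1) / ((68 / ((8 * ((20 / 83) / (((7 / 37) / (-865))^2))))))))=-27257872954123 / 52970948262432000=-0.00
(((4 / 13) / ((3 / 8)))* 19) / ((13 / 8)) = 4864 / 507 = 9.59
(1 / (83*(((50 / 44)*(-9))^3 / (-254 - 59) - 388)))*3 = -9998472 / 106384842221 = -0.00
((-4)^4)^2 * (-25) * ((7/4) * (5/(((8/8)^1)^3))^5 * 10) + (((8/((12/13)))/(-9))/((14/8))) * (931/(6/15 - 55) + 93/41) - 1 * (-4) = -2082931199717908/23247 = -89599999987.87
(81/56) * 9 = 729/56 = 13.02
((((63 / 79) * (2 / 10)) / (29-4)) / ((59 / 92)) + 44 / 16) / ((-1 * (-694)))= 6432059 / 1617367000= 0.00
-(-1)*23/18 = 23/18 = 1.28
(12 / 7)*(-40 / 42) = -1.63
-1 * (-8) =8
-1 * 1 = -1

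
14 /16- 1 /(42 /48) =-15 /56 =-0.27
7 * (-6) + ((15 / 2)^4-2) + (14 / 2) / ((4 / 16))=50369 / 16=3148.06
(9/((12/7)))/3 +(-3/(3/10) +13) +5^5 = 12519/4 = 3129.75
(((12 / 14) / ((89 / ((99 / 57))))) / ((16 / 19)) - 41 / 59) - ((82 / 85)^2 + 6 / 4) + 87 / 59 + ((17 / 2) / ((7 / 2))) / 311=-1072589352109 / 660736480600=-1.62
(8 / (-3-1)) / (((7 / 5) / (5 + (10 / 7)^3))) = -27150 / 2401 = -11.31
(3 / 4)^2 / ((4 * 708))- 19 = -286973 / 15104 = -19.00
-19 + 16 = -3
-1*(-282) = 282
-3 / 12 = -1 / 4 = -0.25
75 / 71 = 1.06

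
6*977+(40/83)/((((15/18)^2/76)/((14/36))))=2441242/415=5882.51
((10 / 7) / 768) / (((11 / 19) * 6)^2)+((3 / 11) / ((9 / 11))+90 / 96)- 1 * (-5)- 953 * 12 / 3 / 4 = -11085181843 / 11708928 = -946.73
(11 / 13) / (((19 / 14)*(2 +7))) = 154 / 2223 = 0.07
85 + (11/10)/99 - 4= 7291/90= 81.01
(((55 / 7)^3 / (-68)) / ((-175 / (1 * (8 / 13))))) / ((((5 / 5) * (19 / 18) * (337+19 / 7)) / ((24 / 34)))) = 1437480 / 29111914741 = 0.00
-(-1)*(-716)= -716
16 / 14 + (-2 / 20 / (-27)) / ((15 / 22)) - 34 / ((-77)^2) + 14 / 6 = 41732294 / 12006225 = 3.48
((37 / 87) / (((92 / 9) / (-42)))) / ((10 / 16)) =-9324 / 3335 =-2.80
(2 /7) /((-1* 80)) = -1 /280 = -0.00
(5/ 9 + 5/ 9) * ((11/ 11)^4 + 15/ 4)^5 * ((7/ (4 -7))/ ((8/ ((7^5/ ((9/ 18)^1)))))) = -1456552856255/ 55296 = -26341016.64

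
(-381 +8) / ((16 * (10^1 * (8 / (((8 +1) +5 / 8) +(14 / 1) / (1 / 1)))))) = -70497 / 10240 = -6.88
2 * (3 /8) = 3 /4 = 0.75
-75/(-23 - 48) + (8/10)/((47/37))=28133/16685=1.69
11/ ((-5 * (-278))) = 11/ 1390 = 0.01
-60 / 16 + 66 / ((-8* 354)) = -1781 / 472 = -3.77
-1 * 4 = -4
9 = 9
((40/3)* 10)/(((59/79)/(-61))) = -1927600/177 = -10890.40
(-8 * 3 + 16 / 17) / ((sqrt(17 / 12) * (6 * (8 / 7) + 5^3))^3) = -3226944 * sqrt(51) / 3863241584371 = -0.00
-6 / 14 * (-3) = 9 / 7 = 1.29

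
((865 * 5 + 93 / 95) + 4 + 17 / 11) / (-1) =-4331.52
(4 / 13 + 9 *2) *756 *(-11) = -152246.77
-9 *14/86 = -63/43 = -1.47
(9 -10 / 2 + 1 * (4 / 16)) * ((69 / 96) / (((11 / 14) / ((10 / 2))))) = 13685 / 704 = 19.44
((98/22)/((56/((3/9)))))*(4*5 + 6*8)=119/66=1.80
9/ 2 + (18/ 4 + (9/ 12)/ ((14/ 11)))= 537/ 56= 9.59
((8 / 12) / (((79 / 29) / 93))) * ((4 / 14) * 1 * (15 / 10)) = 5394 / 553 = 9.75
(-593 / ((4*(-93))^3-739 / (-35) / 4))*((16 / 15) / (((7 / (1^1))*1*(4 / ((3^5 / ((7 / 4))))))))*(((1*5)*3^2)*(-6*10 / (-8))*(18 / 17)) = 0.02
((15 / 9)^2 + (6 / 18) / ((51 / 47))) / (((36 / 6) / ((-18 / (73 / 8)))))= -3776 / 3723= -1.01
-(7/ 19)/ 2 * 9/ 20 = -63/ 760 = -0.08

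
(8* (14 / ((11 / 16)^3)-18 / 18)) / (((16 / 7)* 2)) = 392091 / 5324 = 73.65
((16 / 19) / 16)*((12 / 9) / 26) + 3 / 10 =2243 / 7410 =0.30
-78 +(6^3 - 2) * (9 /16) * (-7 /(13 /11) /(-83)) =-599145 /8632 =-69.41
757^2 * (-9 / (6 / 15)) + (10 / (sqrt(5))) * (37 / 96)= -25787205 / 2 + 37 * sqrt(5) / 48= -12893600.78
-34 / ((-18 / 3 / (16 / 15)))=6.04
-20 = -20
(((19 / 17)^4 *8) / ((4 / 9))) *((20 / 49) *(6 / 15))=18766224 / 4092529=4.59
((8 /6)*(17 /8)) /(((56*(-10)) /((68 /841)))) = -289 /706440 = -0.00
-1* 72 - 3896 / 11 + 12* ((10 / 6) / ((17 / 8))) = -77936 / 187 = -416.77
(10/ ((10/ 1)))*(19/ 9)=19/ 9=2.11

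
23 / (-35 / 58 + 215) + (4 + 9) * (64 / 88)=1307914 / 136785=9.56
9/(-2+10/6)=-27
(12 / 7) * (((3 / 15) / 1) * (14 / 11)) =24 / 55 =0.44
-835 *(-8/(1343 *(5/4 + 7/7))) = 26720/12087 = 2.21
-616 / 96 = -77 / 12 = -6.42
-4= -4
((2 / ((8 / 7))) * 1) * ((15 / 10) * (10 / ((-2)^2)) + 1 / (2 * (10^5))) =5250007 / 800000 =6.56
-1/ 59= -0.02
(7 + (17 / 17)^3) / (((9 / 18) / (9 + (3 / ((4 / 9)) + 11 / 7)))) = 1940 / 7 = 277.14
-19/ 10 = -1.90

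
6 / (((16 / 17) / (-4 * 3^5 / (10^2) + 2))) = -49.22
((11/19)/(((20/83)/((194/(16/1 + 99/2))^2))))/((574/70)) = 34361668/13368419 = 2.57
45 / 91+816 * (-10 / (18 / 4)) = -494905 / 273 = -1812.84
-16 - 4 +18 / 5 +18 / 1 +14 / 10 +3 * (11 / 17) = 4.94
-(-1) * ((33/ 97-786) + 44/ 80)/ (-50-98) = 1523113/ 287120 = 5.30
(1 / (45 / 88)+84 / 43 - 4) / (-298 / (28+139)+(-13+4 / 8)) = 58784 / 9231885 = 0.01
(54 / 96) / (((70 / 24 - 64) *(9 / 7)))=-21 / 2932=-0.01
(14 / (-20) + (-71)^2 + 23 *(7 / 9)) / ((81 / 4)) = 910474 / 3645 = 249.79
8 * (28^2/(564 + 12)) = 98/9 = 10.89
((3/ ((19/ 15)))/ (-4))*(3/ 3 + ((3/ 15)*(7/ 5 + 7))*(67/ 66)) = -1674/ 1045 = -1.60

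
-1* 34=-34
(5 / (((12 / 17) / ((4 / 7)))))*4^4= 21760 / 21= 1036.19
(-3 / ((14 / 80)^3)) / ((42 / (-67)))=2144000 / 2401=892.96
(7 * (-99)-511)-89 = -1293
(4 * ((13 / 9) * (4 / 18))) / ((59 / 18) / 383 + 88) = 79664 / 5460579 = 0.01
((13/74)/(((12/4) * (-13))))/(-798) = 1/177156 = 0.00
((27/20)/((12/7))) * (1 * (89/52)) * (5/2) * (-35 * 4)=-196245/416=-471.74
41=41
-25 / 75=-1 / 3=-0.33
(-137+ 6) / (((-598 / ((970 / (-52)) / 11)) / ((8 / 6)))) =-63535 / 128271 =-0.50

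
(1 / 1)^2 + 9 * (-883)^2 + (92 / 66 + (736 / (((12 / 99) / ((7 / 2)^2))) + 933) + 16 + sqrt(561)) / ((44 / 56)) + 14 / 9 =14 * sqrt(561) / 11 + 7746145370 / 1089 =7113111.29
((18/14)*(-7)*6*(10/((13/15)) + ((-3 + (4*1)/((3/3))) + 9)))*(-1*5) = 75600/13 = 5815.38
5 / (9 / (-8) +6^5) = 40 / 62199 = 0.00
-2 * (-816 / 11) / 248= 204 / 341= 0.60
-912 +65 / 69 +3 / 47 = -2954354 / 3243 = -910.99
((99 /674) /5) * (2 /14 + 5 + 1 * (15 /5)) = 5643 /23590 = 0.24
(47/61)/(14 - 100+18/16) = -376/41419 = -0.01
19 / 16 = 1.19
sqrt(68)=2 *sqrt(17)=8.25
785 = 785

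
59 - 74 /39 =2227 /39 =57.10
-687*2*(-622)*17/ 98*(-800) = -5811470400/ 49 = -118601436.73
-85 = -85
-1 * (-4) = 4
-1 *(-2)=2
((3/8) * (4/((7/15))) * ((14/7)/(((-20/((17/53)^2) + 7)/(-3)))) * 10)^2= 152217022500/143716051801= 1.06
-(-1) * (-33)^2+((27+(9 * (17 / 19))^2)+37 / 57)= 1181.49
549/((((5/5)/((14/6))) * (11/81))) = 103761/11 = 9432.82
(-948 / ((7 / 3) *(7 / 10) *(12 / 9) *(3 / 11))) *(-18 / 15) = 93852 / 49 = 1915.35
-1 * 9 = -9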